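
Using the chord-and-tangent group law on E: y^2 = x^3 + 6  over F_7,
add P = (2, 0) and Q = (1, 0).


P != Q, so use the chord formula.
s = (y2 - y1) / (x2 - x1) = (0) / (6) mod 7 = 0
x3 = s^2 - x1 - x2 mod 7 = 0^2 - 2 - 1 = 4
y3 = s (x1 - x3) - y1 mod 7 = 0 * (2 - 4) - 0 = 0

P + Q = (4, 0)


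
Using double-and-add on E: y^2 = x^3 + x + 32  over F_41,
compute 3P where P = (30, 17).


k = 3 = 11_2 (binary, LSB first: 11)
Double-and-add from P = (30, 17):
  bit 0 = 1: acc = O + (30, 17) = (30, 17)
  bit 1 = 1: acc = (30, 17) + (20, 37) = (36, 36)

3P = (36, 36)


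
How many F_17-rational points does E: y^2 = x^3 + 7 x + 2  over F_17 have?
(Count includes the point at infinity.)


For each x in F_17, count y with y^2 = x^3 + 7 x + 2 mod 17:
  x = 0: RHS = 2, y in [6, 11]  -> 2 point(s)
  x = 3: RHS = 16, y in [4, 13]  -> 2 point(s)
  x = 4: RHS = 9, y in [3, 14]  -> 2 point(s)
  x = 5: RHS = 9, y in [3, 14]  -> 2 point(s)
  x = 8: RHS = 9, y in [3, 14]  -> 2 point(s)
  x = 10: RHS = 1, y in [1, 16]  -> 2 point(s)
  x = 11: RHS = 16, y in [4, 13]  -> 2 point(s)
Affine points: 14. Add the point at infinity: total = 15.

#E(F_17) = 15


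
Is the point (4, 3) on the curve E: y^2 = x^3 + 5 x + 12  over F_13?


Check whether y^2 = x^3 + 5 x + 12 (mod 13) for (x, y) = (4, 3).
LHS: y^2 = 3^2 mod 13 = 9
RHS: x^3 + 5 x + 12 = 4^3 + 5*4 + 12 mod 13 = 5
LHS != RHS

No, not on the curve


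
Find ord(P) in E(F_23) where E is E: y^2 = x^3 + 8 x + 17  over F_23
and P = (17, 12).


Compute successive multiples of P until we hit O:
  1P = (17, 12)
  2P = (13, 15)
  3P = (18, 6)
  4P = (1, 7)
  5P = (21, 4)
  6P = (12, 1)
  7P = (20, 9)
  8P = (10, 4)
  ... (continuing to 33P)
  33P = O

ord(P) = 33


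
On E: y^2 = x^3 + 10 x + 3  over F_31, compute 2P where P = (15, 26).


Doubling: s = (3 x1^2 + a) / (2 y1)
s = (3*15^2 + 10) / (2*26) mod 31 = 9
x3 = s^2 - 2 x1 mod 31 = 9^2 - 2*15 = 20
y3 = s (x1 - x3) - y1 mod 31 = 9 * (15 - 20) - 26 = 22

2P = (20, 22)


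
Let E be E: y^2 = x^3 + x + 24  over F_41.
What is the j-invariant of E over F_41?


Delta = -16(4 a^3 + 27 b^2) mod 41 = 15
-1728 * (4 a)^3 = -1728 * (4*1)^3 mod 41 = 26
j = 26 * 15^(-1) mod 41 = 40

j = 40 (mod 41)


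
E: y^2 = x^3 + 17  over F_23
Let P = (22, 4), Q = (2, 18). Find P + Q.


P != Q, so use the chord formula.
s = (y2 - y1) / (x2 - x1) = (14) / (3) mod 23 = 20
x3 = s^2 - x1 - x2 mod 23 = 20^2 - 22 - 2 = 8
y3 = s (x1 - x3) - y1 mod 23 = 20 * (22 - 8) - 4 = 0

P + Q = (8, 0)


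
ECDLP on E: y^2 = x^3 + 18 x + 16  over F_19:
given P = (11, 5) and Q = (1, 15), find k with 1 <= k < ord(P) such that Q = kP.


Enumerate multiples of P until we hit Q = (1, 15):
  1P = (11, 5)
  2P = (1, 15)
Match found at i = 2.

k = 2


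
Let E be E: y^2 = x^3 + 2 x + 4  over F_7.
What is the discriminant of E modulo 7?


4 a^3 + 27 b^2 = 4*2^3 + 27*4^2 = 32 + 432 = 464
Delta = -16 * (464) = -7424
Delta mod 7 = 3

Delta = 3 (mod 7)


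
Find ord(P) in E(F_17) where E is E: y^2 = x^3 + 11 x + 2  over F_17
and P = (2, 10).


Compute successive multiples of P until we hit O:
  1P = (2, 10)
  2P = (0, 11)
  3P = (11, 3)
  4P = (13, 8)
  5P = (4, 12)
  6P = (12, 14)
  7P = (12, 3)
  8P = (4, 5)
  ... (continuing to 13P)
  13P = O

ord(P) = 13


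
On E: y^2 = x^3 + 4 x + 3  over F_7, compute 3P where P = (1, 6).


k = 3 = 11_2 (binary, LSB first: 11)
Double-and-add from P = (1, 6):
  bit 0 = 1: acc = O + (1, 6) = (1, 6)
  bit 1 = 1: acc = (1, 6) + (5, 1) = (3, 0)

3P = (3, 0)


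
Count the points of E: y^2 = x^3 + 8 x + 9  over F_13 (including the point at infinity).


For each x in F_13, count y with y^2 = x^3 + 8 x + 9 mod 13:
  x = 0: RHS = 9, y in [3, 10]  -> 2 point(s)
  x = 4: RHS = 1, y in [1, 12]  -> 2 point(s)
  x = 6: RHS = 0, y in [0]  -> 1 point(s)
  x = 8: RHS = 0, y in [0]  -> 1 point(s)
  x = 9: RHS = 4, y in [2, 11]  -> 2 point(s)
  x = 10: RHS = 10, y in [6, 7]  -> 2 point(s)
  x = 12: RHS = 0, y in [0]  -> 1 point(s)
Affine points: 11. Add the point at infinity: total = 12.

#E(F_13) = 12


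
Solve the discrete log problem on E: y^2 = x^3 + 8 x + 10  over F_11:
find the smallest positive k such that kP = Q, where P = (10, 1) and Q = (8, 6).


Enumerate multiples of P until we hit Q = (8, 6):
  1P = (10, 1)
  2P = (2, 10)
  3P = (8, 5)
  4P = (8, 6)
Match found at i = 4.

k = 4


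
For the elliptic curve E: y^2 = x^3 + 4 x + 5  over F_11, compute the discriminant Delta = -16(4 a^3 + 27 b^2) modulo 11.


4 a^3 + 27 b^2 = 4*4^3 + 27*5^2 = 256 + 675 = 931
Delta = -16 * (931) = -14896
Delta mod 11 = 9

Delta = 9 (mod 11)


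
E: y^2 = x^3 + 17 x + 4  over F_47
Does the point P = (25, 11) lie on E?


Check whether y^2 = x^3 + 17 x + 4 (mod 47) for (x, y) = (25, 11).
LHS: y^2 = 11^2 mod 47 = 27
RHS: x^3 + 17 x + 4 = 25^3 + 17*25 + 4 mod 47 = 27
LHS = RHS

Yes, on the curve


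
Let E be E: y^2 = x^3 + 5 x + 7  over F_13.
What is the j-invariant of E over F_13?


Delta = -16(4 a^3 + 27 b^2) mod 13 = 4
-1728 * (4 a)^3 = -1728 * (4*5)^3 mod 13 = 5
j = 5 * 4^(-1) mod 13 = 11

j = 11 (mod 13)


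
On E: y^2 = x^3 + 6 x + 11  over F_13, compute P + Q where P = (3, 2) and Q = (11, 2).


P != Q, so use the chord formula.
s = (y2 - y1) / (x2 - x1) = (0) / (8) mod 13 = 0
x3 = s^2 - x1 - x2 mod 13 = 0^2 - 3 - 11 = 12
y3 = s (x1 - x3) - y1 mod 13 = 0 * (3 - 12) - 2 = 11

P + Q = (12, 11)


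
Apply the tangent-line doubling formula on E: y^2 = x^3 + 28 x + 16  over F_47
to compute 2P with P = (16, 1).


Doubling: s = (3 x1^2 + a) / (2 y1)
s = (3*16^2 + 28) / (2*1) mod 47 = 22
x3 = s^2 - 2 x1 mod 47 = 22^2 - 2*16 = 29
y3 = s (x1 - x3) - y1 mod 47 = 22 * (16 - 29) - 1 = 42

2P = (29, 42)


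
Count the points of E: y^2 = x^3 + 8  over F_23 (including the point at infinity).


For each x in F_23, count y with y^2 = x^3 + 0 x + 8 mod 23:
  x = 0: RHS = 8, y in [10, 13]  -> 2 point(s)
  x = 1: RHS = 9, y in [3, 20]  -> 2 point(s)
  x = 2: RHS = 16, y in [4, 19]  -> 2 point(s)
  x = 3: RHS = 12, y in [9, 14]  -> 2 point(s)
  x = 4: RHS = 3, y in [7, 16]  -> 2 point(s)
  x = 5: RHS = 18, y in [8, 15]  -> 2 point(s)
  x = 7: RHS = 6, y in [11, 12]  -> 2 point(s)
  x = 9: RHS = 1, y in [1, 22]  -> 2 point(s)
  x = 15: RHS = 2, y in [5, 18]  -> 2 point(s)
  x = 19: RHS = 13, y in [6, 17]  -> 2 point(s)
  x = 20: RHS = 4, y in [2, 21]  -> 2 point(s)
  x = 21: RHS = 0, y in [0]  -> 1 point(s)
Affine points: 23. Add the point at infinity: total = 24.

#E(F_23) = 24


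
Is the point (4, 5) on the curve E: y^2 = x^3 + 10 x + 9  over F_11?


Check whether y^2 = x^3 + 10 x + 9 (mod 11) for (x, y) = (4, 5).
LHS: y^2 = 5^2 mod 11 = 3
RHS: x^3 + 10 x + 9 = 4^3 + 10*4 + 9 mod 11 = 3
LHS = RHS

Yes, on the curve


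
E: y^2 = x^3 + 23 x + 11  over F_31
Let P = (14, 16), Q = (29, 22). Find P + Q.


P != Q, so use the chord formula.
s = (y2 - y1) / (x2 - x1) = (6) / (15) mod 31 = 19
x3 = s^2 - x1 - x2 mod 31 = 19^2 - 14 - 29 = 8
y3 = s (x1 - x3) - y1 mod 31 = 19 * (14 - 8) - 16 = 5

P + Q = (8, 5)


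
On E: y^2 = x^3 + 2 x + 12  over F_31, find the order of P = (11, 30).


Compute successive multiples of P until we hit O:
  1P = (11, 30)
  2P = (29, 0)
  3P = (11, 1)
  4P = O

ord(P) = 4


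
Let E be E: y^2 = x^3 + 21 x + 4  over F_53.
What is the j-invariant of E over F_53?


Delta = -16(4 a^3 + 27 b^2) mod 53 = 26
-1728 * (4 a)^3 = -1728 * (4*21)^3 mod 53 = 52
j = 52 * 26^(-1) mod 53 = 2

j = 2 (mod 53)


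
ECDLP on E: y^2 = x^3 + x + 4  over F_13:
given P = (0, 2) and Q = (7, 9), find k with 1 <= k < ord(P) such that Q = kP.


Enumerate multiples of P until we hit Q = (7, 9):
  1P = (0, 2)
  2P = (9, 12)
  3P = (7, 9)
Match found at i = 3.

k = 3


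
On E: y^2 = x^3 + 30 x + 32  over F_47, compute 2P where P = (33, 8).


Doubling: s = (3 x1^2 + a) / (2 y1)
s = (3*33^2 + 30) / (2*8) mod 47 = 21
x3 = s^2 - 2 x1 mod 47 = 21^2 - 2*33 = 46
y3 = s (x1 - x3) - y1 mod 47 = 21 * (33 - 46) - 8 = 1

2P = (46, 1)


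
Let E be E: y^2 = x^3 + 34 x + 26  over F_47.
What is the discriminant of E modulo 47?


4 a^3 + 27 b^2 = 4*34^3 + 27*26^2 = 157216 + 18252 = 175468
Delta = -16 * (175468) = -2807488
Delta mod 47 = 10

Delta = 10 (mod 47)


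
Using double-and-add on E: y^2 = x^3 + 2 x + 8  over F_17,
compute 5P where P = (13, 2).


k = 5 = 101_2 (binary, LSB first: 101)
Double-and-add from P = (13, 2):
  bit 0 = 1: acc = O + (13, 2) = (13, 2)
  bit 1 = 0: acc unchanged = (13, 2)
  bit 2 = 1: acc = (13, 2) + (12, 14) = (0, 12)

5P = (0, 12)


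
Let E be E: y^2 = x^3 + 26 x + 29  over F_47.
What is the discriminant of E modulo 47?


4 a^3 + 27 b^2 = 4*26^3 + 27*29^2 = 70304 + 22707 = 93011
Delta = -16 * (93011) = -1488176
Delta mod 47 = 32

Delta = 32 (mod 47)


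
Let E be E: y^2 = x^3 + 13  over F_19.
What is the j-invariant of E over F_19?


Delta = -16(4 a^3 + 27 b^2) mod 19 = 9
-1728 * (4 a)^3 = -1728 * (4*0)^3 mod 19 = 0
j = 0 * 9^(-1) mod 19 = 0

j = 0 (mod 19)


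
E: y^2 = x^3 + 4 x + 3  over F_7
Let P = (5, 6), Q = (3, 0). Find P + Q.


P != Q, so use the chord formula.
s = (y2 - y1) / (x2 - x1) = (1) / (5) mod 7 = 3
x3 = s^2 - x1 - x2 mod 7 = 3^2 - 5 - 3 = 1
y3 = s (x1 - x3) - y1 mod 7 = 3 * (5 - 1) - 6 = 6

P + Q = (1, 6)


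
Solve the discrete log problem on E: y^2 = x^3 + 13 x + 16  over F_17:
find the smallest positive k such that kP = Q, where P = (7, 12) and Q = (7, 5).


Enumerate multiples of P until we hit Q = (7, 5):
  1P = (7, 12)
  2P = (4, 8)
  3P = (4, 9)
  4P = (7, 5)
Match found at i = 4.

k = 4


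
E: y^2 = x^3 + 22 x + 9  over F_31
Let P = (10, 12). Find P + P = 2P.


Doubling: s = (3 x1^2 + a) / (2 y1)
s = (3*10^2 + 22) / (2*12) mod 31 = 16
x3 = s^2 - 2 x1 mod 31 = 16^2 - 2*10 = 19
y3 = s (x1 - x3) - y1 mod 31 = 16 * (10 - 19) - 12 = 30

2P = (19, 30)


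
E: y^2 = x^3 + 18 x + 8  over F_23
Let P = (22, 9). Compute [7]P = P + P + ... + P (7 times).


k = 7 = 111_2 (binary, LSB first: 111)
Double-and-add from P = (22, 9):
  bit 0 = 1: acc = O + (22, 9) = (22, 9)
  bit 1 = 1: acc = (22, 9) + (4, 12) = (13, 1)
  bit 2 = 1: acc = (13, 1) + (1, 2) = (13, 22)

7P = (13, 22)


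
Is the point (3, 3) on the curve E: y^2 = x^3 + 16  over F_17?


Check whether y^2 = x^3 + 0 x + 16 (mod 17) for (x, y) = (3, 3).
LHS: y^2 = 3^2 mod 17 = 9
RHS: x^3 + 0 x + 16 = 3^3 + 0*3 + 16 mod 17 = 9
LHS = RHS

Yes, on the curve


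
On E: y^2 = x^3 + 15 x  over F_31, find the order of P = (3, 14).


Compute successive multiples of P until we hit O:
  1P = (3, 14)
  2P = (4, 0)
  3P = (3, 17)
  4P = O

ord(P) = 4


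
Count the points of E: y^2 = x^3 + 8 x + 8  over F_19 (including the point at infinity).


For each x in F_19, count y with y^2 = x^3 + 8 x + 8 mod 19:
  x = 1: RHS = 17, y in [6, 13]  -> 2 point(s)
  x = 4: RHS = 9, y in [3, 16]  -> 2 point(s)
  x = 6: RHS = 6, y in [5, 14]  -> 2 point(s)
  x = 9: RHS = 11, y in [7, 12]  -> 2 point(s)
  x = 10: RHS = 5, y in [9, 10]  -> 2 point(s)
  x = 15: RHS = 7, y in [8, 11]  -> 2 point(s)
Affine points: 12. Add the point at infinity: total = 13.

#E(F_19) = 13


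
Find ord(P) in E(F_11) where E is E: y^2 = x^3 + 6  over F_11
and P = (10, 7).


Compute successive multiples of P until we hit O:
  1P = (10, 7)
  2P = (3, 0)
  3P = (10, 4)
  4P = O

ord(P) = 4


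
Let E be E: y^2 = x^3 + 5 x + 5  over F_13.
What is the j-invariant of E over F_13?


Delta = -16(4 a^3 + 27 b^2) mod 13 = 11
-1728 * (4 a)^3 = -1728 * (4*5)^3 mod 13 = 5
j = 5 * 11^(-1) mod 13 = 4

j = 4 (mod 13)


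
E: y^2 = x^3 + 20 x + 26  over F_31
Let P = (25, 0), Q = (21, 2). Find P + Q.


P != Q, so use the chord formula.
s = (y2 - y1) / (x2 - x1) = (2) / (27) mod 31 = 15
x3 = s^2 - x1 - x2 mod 31 = 15^2 - 25 - 21 = 24
y3 = s (x1 - x3) - y1 mod 31 = 15 * (25 - 24) - 0 = 15

P + Q = (24, 15)


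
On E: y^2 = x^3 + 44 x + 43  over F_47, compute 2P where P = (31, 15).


Doubling: s = (3 x1^2 + a) / (2 y1)
s = (3*31^2 + 44) / (2*15) mod 47 = 2
x3 = s^2 - 2 x1 mod 47 = 2^2 - 2*31 = 36
y3 = s (x1 - x3) - y1 mod 47 = 2 * (31 - 36) - 15 = 22

2P = (36, 22)


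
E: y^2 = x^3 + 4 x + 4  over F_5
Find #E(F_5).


For each x in F_5, count y with y^2 = x^3 + 4 x + 4 mod 5:
  x = 0: RHS = 4, y in [2, 3]  -> 2 point(s)
  x = 1: RHS = 4, y in [2, 3]  -> 2 point(s)
  x = 2: RHS = 0, y in [0]  -> 1 point(s)
  x = 4: RHS = 4, y in [2, 3]  -> 2 point(s)
Affine points: 7. Add the point at infinity: total = 8.

#E(F_5) = 8


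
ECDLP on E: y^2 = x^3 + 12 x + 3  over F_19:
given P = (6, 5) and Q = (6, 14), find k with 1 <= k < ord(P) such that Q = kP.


Enumerate multiples of P until we hit Q = (6, 14):
  1P = (6, 5)
  2P = (18, 3)
  3P = (4, 1)
  4P = (13, 0)
  5P = (4, 18)
  6P = (18, 16)
  7P = (6, 14)
Match found at i = 7.

k = 7


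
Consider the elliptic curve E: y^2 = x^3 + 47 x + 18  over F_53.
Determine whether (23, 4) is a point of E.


Check whether y^2 = x^3 + 47 x + 18 (mod 53) for (x, y) = (23, 4).
LHS: y^2 = 4^2 mod 53 = 16
RHS: x^3 + 47 x + 18 = 23^3 + 47*23 + 18 mod 53 = 16
LHS = RHS

Yes, on the curve


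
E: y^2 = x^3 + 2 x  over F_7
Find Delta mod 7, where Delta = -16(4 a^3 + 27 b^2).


4 a^3 + 27 b^2 = 4*2^3 + 27*0^2 = 32 + 0 = 32
Delta = -16 * (32) = -512
Delta mod 7 = 6

Delta = 6 (mod 7)


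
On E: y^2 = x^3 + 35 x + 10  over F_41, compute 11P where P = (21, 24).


k = 11 = 1011_2 (binary, LSB first: 1101)
Double-and-add from P = (21, 24):
  bit 0 = 1: acc = O + (21, 24) = (21, 24)
  bit 1 = 1: acc = (21, 24) + (38, 40) = (28, 8)
  bit 2 = 0: acc unchanged = (28, 8)
  bit 3 = 1: acc = (28, 8) + (34, 23) = (16, 22)

11P = (16, 22)


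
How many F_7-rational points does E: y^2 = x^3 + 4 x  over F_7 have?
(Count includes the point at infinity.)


For each x in F_7, count y with y^2 = x^3 + 4 x + 0 mod 7:
  x = 0: RHS = 0, y in [0]  -> 1 point(s)
  x = 2: RHS = 2, y in [3, 4]  -> 2 point(s)
  x = 3: RHS = 4, y in [2, 5]  -> 2 point(s)
  x = 6: RHS = 2, y in [3, 4]  -> 2 point(s)
Affine points: 7. Add the point at infinity: total = 8.

#E(F_7) = 8


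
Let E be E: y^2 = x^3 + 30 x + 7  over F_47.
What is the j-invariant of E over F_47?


Delta = -16(4 a^3 + 27 b^2) mod 47 = 31
-1728 * (4 a)^3 = -1728 * (4*30)^3 mod 47 = 25
j = 25 * 31^(-1) mod 47 = 19

j = 19 (mod 47)


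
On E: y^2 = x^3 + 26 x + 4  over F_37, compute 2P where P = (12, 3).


Doubling: s = (3 x1^2 + a) / (2 y1)
s = (3*12^2 + 26) / (2*3) mod 37 = 27
x3 = s^2 - 2 x1 mod 37 = 27^2 - 2*12 = 2
y3 = s (x1 - x3) - y1 mod 37 = 27 * (12 - 2) - 3 = 8

2P = (2, 8)


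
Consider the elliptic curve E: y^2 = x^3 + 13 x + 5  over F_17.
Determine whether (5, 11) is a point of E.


Check whether y^2 = x^3 + 13 x + 5 (mod 17) for (x, y) = (5, 11).
LHS: y^2 = 11^2 mod 17 = 2
RHS: x^3 + 13 x + 5 = 5^3 + 13*5 + 5 mod 17 = 8
LHS != RHS

No, not on the curve


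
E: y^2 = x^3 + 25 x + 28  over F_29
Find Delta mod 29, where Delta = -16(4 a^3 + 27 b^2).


4 a^3 + 27 b^2 = 4*25^3 + 27*28^2 = 62500 + 21168 = 83668
Delta = -16 * (83668) = -1338688
Delta mod 29 = 10

Delta = 10 (mod 29)


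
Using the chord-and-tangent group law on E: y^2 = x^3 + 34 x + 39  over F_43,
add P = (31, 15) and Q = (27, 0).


P != Q, so use the chord formula.
s = (y2 - y1) / (x2 - x1) = (28) / (39) mod 43 = 36
x3 = s^2 - x1 - x2 mod 43 = 36^2 - 31 - 27 = 34
y3 = s (x1 - x3) - y1 mod 43 = 36 * (31 - 34) - 15 = 6

P + Q = (34, 6)


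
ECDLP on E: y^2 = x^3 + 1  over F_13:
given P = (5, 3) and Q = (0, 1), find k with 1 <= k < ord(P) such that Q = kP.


Enumerate multiples of P until we hit Q = (0, 1):
  1P = (5, 3)
  2P = (0, 1)
Match found at i = 2.

k = 2


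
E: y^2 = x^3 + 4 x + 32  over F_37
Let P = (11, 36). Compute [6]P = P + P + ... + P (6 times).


k = 6 = 110_2 (binary, LSB first: 011)
Double-and-add from P = (11, 36):
  bit 0 = 0: acc unchanged = O
  bit 1 = 1: acc = O + (8, 24) = (8, 24)
  bit 2 = 1: acc = (8, 24) + (22, 36) = (10, 6)

6P = (10, 6)


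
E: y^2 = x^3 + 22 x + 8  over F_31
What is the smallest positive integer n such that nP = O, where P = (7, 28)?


Compute successive multiples of P until we hit O:
  1P = (7, 28)
  2P = (19, 0)
  3P = (7, 3)
  4P = O

ord(P) = 4


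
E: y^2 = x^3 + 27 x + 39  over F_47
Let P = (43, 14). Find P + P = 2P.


Doubling: s = (3 x1^2 + a) / (2 y1)
s = (3*43^2 + 27) / (2*14) mod 47 = 1
x3 = s^2 - 2 x1 mod 47 = 1^2 - 2*43 = 9
y3 = s (x1 - x3) - y1 mod 47 = 1 * (43 - 9) - 14 = 20

2P = (9, 20)


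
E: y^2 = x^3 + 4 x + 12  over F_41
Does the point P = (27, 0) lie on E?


Check whether y^2 = x^3 + 4 x + 12 (mod 41) for (x, y) = (27, 0).
LHS: y^2 = 0^2 mod 41 = 0
RHS: x^3 + 4 x + 12 = 27^3 + 4*27 + 12 mod 41 = 0
LHS = RHS

Yes, on the curve


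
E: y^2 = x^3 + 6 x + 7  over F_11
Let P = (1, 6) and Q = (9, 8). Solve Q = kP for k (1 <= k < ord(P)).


Enumerate multiples of P until we hit Q = (9, 8):
  1P = (1, 6)
  2P = (2, 7)
  3P = (9, 8)
Match found at i = 3.

k = 3


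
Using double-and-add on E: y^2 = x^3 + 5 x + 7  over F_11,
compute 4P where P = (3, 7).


k = 4 = 100_2 (binary, LSB first: 001)
Double-and-add from P = (3, 7):
  bit 0 = 0: acc unchanged = O
  bit 1 = 0: acc unchanged = O
  bit 2 = 1: acc = O + (7, 0) = (7, 0)

4P = (7, 0)


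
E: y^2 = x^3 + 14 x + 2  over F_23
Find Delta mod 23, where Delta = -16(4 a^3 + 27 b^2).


4 a^3 + 27 b^2 = 4*14^3 + 27*2^2 = 10976 + 108 = 11084
Delta = -16 * (11084) = -177344
Delta mod 23 = 9

Delta = 9 (mod 23)


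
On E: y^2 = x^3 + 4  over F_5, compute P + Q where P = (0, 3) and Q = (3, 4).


P != Q, so use the chord formula.
s = (y2 - y1) / (x2 - x1) = (1) / (3) mod 5 = 2
x3 = s^2 - x1 - x2 mod 5 = 2^2 - 0 - 3 = 1
y3 = s (x1 - x3) - y1 mod 5 = 2 * (0 - 1) - 3 = 0

P + Q = (1, 0)


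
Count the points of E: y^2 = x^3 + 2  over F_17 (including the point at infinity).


For each x in F_17, count y with y^2 = x^3 + 0 x + 2 mod 17:
  x = 0: RHS = 2, y in [6, 11]  -> 2 point(s)
  x = 4: RHS = 15, y in [7, 10]  -> 2 point(s)
  x = 5: RHS = 8, y in [5, 12]  -> 2 point(s)
  x = 8: RHS = 4, y in [2, 15]  -> 2 point(s)
  x = 9: RHS = 0, y in [0]  -> 1 point(s)
  x = 10: RHS = 16, y in [4, 13]  -> 2 point(s)
  x = 12: RHS = 13, y in [8, 9]  -> 2 point(s)
  x = 14: RHS = 9, y in [3, 14]  -> 2 point(s)
  x = 16: RHS = 1, y in [1, 16]  -> 2 point(s)
Affine points: 17. Add the point at infinity: total = 18.

#E(F_17) = 18


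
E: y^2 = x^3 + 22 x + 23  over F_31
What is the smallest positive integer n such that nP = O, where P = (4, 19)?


Compute successive multiples of P until we hit O:
  1P = (4, 19)
  2P = (30, 0)
  3P = (4, 12)
  4P = O

ord(P) = 4


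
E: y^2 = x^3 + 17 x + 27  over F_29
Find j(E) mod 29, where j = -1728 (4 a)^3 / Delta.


Delta = -16(4 a^3 + 27 b^2) mod 29 = 27
-1728 * (4 a)^3 = -1728 * (4*17)^3 mod 29 = 23
j = 23 * 27^(-1) mod 29 = 3

j = 3 (mod 29)


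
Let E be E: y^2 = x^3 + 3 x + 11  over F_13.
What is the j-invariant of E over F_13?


Delta = -16(4 a^3 + 27 b^2) mod 13 = 2
-1728 * (4 a)^3 = -1728 * (4*3)^3 mod 13 = 12
j = 12 * 2^(-1) mod 13 = 6

j = 6 (mod 13)


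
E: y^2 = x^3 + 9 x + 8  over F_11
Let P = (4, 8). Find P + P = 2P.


Doubling: s = (3 x1^2 + a) / (2 y1)
s = (3*4^2 + 9) / (2*8) mod 11 = 7
x3 = s^2 - 2 x1 mod 11 = 7^2 - 2*4 = 8
y3 = s (x1 - x3) - y1 mod 11 = 7 * (4 - 8) - 8 = 8

2P = (8, 8)


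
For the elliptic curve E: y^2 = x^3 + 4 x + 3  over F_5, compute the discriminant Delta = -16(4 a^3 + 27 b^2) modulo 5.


4 a^3 + 27 b^2 = 4*4^3 + 27*3^2 = 256 + 243 = 499
Delta = -16 * (499) = -7984
Delta mod 5 = 1

Delta = 1 (mod 5)


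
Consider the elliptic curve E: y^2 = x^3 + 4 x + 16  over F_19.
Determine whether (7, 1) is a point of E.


Check whether y^2 = x^3 + 4 x + 16 (mod 19) for (x, y) = (7, 1).
LHS: y^2 = 1^2 mod 19 = 1
RHS: x^3 + 4 x + 16 = 7^3 + 4*7 + 16 mod 19 = 7
LHS != RHS

No, not on the curve


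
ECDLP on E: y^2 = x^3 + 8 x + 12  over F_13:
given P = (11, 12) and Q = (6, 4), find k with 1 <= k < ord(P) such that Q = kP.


Enumerate multiples of P until we hit Q = (6, 4):
  1P = (11, 12)
  2P = (0, 8)
  3P = (6, 4)
Match found at i = 3.

k = 3


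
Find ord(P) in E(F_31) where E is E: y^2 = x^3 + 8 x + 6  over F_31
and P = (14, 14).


Compute successive multiples of P until we hit O:
  1P = (14, 14)
  2P = (5, 27)
  3P = (16, 13)
  4P = (9, 30)
  5P = (17, 8)
  6P = (4, 28)
  7P = (10, 30)
  8P = (23, 22)
  ... (continuing to 25P)
  25P = O

ord(P) = 25


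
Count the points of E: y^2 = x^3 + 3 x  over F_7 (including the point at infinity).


For each x in F_7, count y with y^2 = x^3 + 3 x + 0 mod 7:
  x = 0: RHS = 0, y in [0]  -> 1 point(s)
  x = 1: RHS = 4, y in [2, 5]  -> 2 point(s)
  x = 2: RHS = 0, y in [0]  -> 1 point(s)
  x = 3: RHS = 1, y in [1, 6]  -> 2 point(s)
  x = 5: RHS = 0, y in [0]  -> 1 point(s)
Affine points: 7. Add the point at infinity: total = 8.

#E(F_7) = 8


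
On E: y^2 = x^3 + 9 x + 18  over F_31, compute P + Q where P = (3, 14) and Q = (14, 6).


P != Q, so use the chord formula.
s = (y2 - y1) / (x2 - x1) = (23) / (11) mod 31 = 19
x3 = s^2 - x1 - x2 mod 31 = 19^2 - 3 - 14 = 3
y3 = s (x1 - x3) - y1 mod 31 = 19 * (3 - 3) - 14 = 17

P + Q = (3, 17)


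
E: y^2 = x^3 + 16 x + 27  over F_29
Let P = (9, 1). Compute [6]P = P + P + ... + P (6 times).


k = 6 = 110_2 (binary, LSB first: 011)
Double-and-add from P = (9, 1):
  bit 0 = 0: acc unchanged = O
  bit 1 = 1: acc = O + (12, 2) = (12, 2)
  bit 2 = 1: acc = (12, 2) + (21, 5) = (9, 28)

6P = (9, 28)


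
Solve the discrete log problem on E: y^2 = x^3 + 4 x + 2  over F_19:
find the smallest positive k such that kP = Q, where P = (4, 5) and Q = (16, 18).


Enumerate multiples of P until we hit Q = (16, 18):
  1P = (4, 5)
  2P = (16, 1)
  3P = (16, 18)
Match found at i = 3.

k = 3


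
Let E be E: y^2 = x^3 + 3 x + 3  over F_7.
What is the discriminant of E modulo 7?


4 a^3 + 27 b^2 = 4*3^3 + 27*3^2 = 108 + 243 = 351
Delta = -16 * (351) = -5616
Delta mod 7 = 5

Delta = 5 (mod 7)


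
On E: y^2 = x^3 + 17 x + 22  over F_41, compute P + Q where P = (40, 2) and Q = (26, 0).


P != Q, so use the chord formula.
s = (y2 - y1) / (x2 - x1) = (39) / (27) mod 41 = 6
x3 = s^2 - x1 - x2 mod 41 = 6^2 - 40 - 26 = 11
y3 = s (x1 - x3) - y1 mod 41 = 6 * (40 - 11) - 2 = 8

P + Q = (11, 8)


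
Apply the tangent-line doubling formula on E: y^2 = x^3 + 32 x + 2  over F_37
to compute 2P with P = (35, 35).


Doubling: s = (3 x1^2 + a) / (2 y1)
s = (3*35^2 + 32) / (2*35) mod 37 = 26
x3 = s^2 - 2 x1 mod 37 = 26^2 - 2*35 = 14
y3 = s (x1 - x3) - y1 mod 37 = 26 * (35 - 14) - 35 = 30

2P = (14, 30)


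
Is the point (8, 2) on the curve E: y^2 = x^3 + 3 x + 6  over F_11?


Check whether y^2 = x^3 + 3 x + 6 (mod 11) for (x, y) = (8, 2).
LHS: y^2 = 2^2 mod 11 = 4
RHS: x^3 + 3 x + 6 = 8^3 + 3*8 + 6 mod 11 = 3
LHS != RHS

No, not on the curve


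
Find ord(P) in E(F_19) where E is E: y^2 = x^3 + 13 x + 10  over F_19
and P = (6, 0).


Compute successive multiples of P until we hit O:
  1P = (6, 0)
  2P = O

ord(P) = 2


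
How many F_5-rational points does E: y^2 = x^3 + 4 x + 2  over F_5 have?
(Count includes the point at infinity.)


For each x in F_5, count y with y^2 = x^3 + 4 x + 2 mod 5:
  x = 3: RHS = 1, y in [1, 4]  -> 2 point(s)
Affine points: 2. Add the point at infinity: total = 3.

#E(F_5) = 3


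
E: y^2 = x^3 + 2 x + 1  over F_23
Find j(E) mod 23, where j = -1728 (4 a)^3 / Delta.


Delta = -16(4 a^3 + 27 b^2) mod 23 = 22
-1728 * (4 a)^3 = -1728 * (4*2)^3 mod 23 = 5
j = 5 * 22^(-1) mod 23 = 18

j = 18 (mod 23)


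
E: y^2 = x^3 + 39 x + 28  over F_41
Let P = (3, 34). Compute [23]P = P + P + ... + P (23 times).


k = 23 = 10111_2 (binary, LSB first: 11101)
Double-and-add from P = (3, 34):
  bit 0 = 1: acc = O + (3, 34) = (3, 34)
  bit 1 = 1: acc = (3, 34) + (2, 14) = (26, 39)
  bit 2 = 1: acc = (26, 39) + (16, 22) = (31, 14)
  bit 3 = 0: acc unchanged = (31, 14)
  bit 4 = 1: acc = (31, 14) + (11, 5) = (36, 35)

23P = (36, 35)


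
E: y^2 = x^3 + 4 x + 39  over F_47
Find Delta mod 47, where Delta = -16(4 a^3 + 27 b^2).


4 a^3 + 27 b^2 = 4*4^3 + 27*39^2 = 256 + 41067 = 41323
Delta = -16 * (41323) = -661168
Delta mod 47 = 28

Delta = 28 (mod 47)


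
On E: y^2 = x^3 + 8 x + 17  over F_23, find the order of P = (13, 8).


Compute successive multiples of P until we hit O:
  1P = (13, 8)
  2P = (1, 16)
  3P = (12, 22)
  4P = (10, 19)
  5P = (16, 3)
  6P = (7, 5)
  7P = (9, 17)
  8P = (19, 17)
  ... (continuing to 33P)
  33P = O

ord(P) = 33


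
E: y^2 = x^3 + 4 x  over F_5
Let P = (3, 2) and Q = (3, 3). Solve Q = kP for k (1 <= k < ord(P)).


Enumerate multiples of P until we hit Q = (3, 3):
  1P = (3, 2)
  2P = (0, 0)
  3P = (3, 3)
Match found at i = 3.

k = 3


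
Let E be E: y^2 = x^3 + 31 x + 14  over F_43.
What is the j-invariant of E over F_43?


Delta = -16(4 a^3 + 27 b^2) mod 43 = 34
-1728 * (4 a)^3 = -1728 * (4*31)^3 mod 43 = 11
j = 11 * 34^(-1) mod 43 = 37

j = 37 (mod 43)


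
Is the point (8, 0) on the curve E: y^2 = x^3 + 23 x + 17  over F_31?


Check whether y^2 = x^3 + 23 x + 17 (mod 31) for (x, y) = (8, 0).
LHS: y^2 = 0^2 mod 31 = 0
RHS: x^3 + 23 x + 17 = 8^3 + 23*8 + 17 mod 31 = 0
LHS = RHS

Yes, on the curve


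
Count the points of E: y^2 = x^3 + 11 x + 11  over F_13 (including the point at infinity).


For each x in F_13, count y with y^2 = x^3 + 11 x + 11 mod 13:
  x = 1: RHS = 10, y in [6, 7]  -> 2 point(s)
  x = 5: RHS = 9, y in [3, 10]  -> 2 point(s)
  x = 8: RHS = 0, y in [0]  -> 1 point(s)
  x = 10: RHS = 3, y in [4, 9]  -> 2 point(s)
  x = 12: RHS = 12, y in [5, 8]  -> 2 point(s)
Affine points: 9. Add the point at infinity: total = 10.

#E(F_13) = 10


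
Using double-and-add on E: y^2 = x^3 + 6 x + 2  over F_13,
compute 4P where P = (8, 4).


k = 4 = 100_2 (binary, LSB first: 001)
Double-and-add from P = (8, 4):
  bit 0 = 0: acc unchanged = O
  bit 1 = 0: acc unchanged = O
  bit 2 = 1: acc = O + (10, 10) = (10, 10)

4P = (10, 10)


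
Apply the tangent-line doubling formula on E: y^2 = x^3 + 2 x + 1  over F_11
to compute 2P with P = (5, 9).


Doubling: s = (3 x1^2 + a) / (2 y1)
s = (3*5^2 + 2) / (2*9) mod 11 = 0
x3 = s^2 - 2 x1 mod 11 = 0^2 - 2*5 = 1
y3 = s (x1 - x3) - y1 mod 11 = 0 * (5 - 1) - 9 = 2

2P = (1, 2)


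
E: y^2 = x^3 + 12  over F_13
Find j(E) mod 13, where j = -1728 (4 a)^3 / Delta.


Delta = -16(4 a^3 + 27 b^2) mod 13 = 10
-1728 * (4 a)^3 = -1728 * (4*0)^3 mod 13 = 0
j = 0 * 10^(-1) mod 13 = 0

j = 0 (mod 13)


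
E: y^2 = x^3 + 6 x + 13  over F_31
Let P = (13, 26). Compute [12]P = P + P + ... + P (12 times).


k = 12 = 1100_2 (binary, LSB first: 0011)
Double-and-add from P = (13, 26):
  bit 0 = 0: acc unchanged = O
  bit 1 = 0: acc unchanged = O
  bit 2 = 1: acc = O + (21, 21) = (21, 21)
  bit 3 = 1: acc = (21, 21) + (25, 3) = (13, 5)

12P = (13, 5)


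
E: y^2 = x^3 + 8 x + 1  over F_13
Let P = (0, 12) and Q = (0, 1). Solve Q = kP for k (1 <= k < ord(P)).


Enumerate multiples of P until we hit Q = (0, 1):
  1P = (0, 12)
  2P = (3, 0)
  3P = (0, 1)
Match found at i = 3.

k = 3


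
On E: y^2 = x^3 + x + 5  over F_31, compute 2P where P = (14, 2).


Doubling: s = (3 x1^2 + a) / (2 y1)
s = (3*14^2 + 1) / (2*2) mod 31 = 0
x3 = s^2 - 2 x1 mod 31 = 0^2 - 2*14 = 3
y3 = s (x1 - x3) - y1 mod 31 = 0 * (14 - 3) - 2 = 29

2P = (3, 29)


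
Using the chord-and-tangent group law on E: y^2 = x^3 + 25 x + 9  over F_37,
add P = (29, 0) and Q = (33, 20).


P != Q, so use the chord formula.
s = (y2 - y1) / (x2 - x1) = (20) / (4) mod 37 = 5
x3 = s^2 - x1 - x2 mod 37 = 5^2 - 29 - 33 = 0
y3 = s (x1 - x3) - y1 mod 37 = 5 * (29 - 0) - 0 = 34

P + Q = (0, 34)


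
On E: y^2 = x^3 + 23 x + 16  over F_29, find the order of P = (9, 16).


Compute successive multiples of P until we hit O:
  1P = (9, 16)
  2P = (17, 19)
  3P = (19, 2)
  4P = (25, 18)
  5P = (0, 25)
  6P = (21, 25)
  7P = (5, 16)
  8P = (15, 13)
  ... (continuing to 33P)
  33P = O

ord(P) = 33


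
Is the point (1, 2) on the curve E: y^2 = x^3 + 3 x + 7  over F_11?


Check whether y^2 = x^3 + 3 x + 7 (mod 11) for (x, y) = (1, 2).
LHS: y^2 = 2^2 mod 11 = 4
RHS: x^3 + 3 x + 7 = 1^3 + 3*1 + 7 mod 11 = 0
LHS != RHS

No, not on the curve


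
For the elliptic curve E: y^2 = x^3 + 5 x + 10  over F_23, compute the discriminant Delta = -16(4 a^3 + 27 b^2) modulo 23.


4 a^3 + 27 b^2 = 4*5^3 + 27*10^2 = 500 + 2700 = 3200
Delta = -16 * (3200) = -51200
Delta mod 23 = 21

Delta = 21 (mod 23)


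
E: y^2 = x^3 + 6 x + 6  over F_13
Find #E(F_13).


For each x in F_13, count y with y^2 = x^3 + 6 x + 6 mod 13:
  x = 1: RHS = 0, y in [0]  -> 1 point(s)
  x = 2: RHS = 0, y in [0]  -> 1 point(s)
  x = 3: RHS = 12, y in [5, 8]  -> 2 point(s)
  x = 4: RHS = 3, y in [4, 9]  -> 2 point(s)
  x = 7: RHS = 1, y in [1, 12]  -> 2 point(s)
  x = 9: RHS = 9, y in [3, 10]  -> 2 point(s)
  x = 10: RHS = 0, y in [0]  -> 1 point(s)
  x = 11: RHS = 12, y in [5, 8]  -> 2 point(s)
  x = 12: RHS = 12, y in [5, 8]  -> 2 point(s)
Affine points: 15. Add the point at infinity: total = 16.

#E(F_13) = 16


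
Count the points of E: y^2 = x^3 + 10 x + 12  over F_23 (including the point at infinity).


For each x in F_23, count y with y^2 = x^3 + 10 x + 12 mod 23:
  x = 0: RHS = 12, y in [9, 14]  -> 2 point(s)
  x = 1: RHS = 0, y in [0]  -> 1 point(s)
  x = 3: RHS = 0, y in [0]  -> 1 point(s)
  x = 4: RHS = 1, y in [1, 22]  -> 2 point(s)
  x = 5: RHS = 3, y in [7, 16]  -> 2 point(s)
  x = 6: RHS = 12, y in [9, 14]  -> 2 point(s)
  x = 8: RHS = 6, y in [11, 12]  -> 2 point(s)
  x = 9: RHS = 3, y in [7, 16]  -> 2 point(s)
  x = 10: RHS = 8, y in [10, 13]  -> 2 point(s)
  x = 11: RHS = 4, y in [2, 21]  -> 2 point(s)
  x = 13: RHS = 16, y in [4, 19]  -> 2 point(s)
  x = 15: RHS = 18, y in [8, 15]  -> 2 point(s)
  x = 16: RHS = 13, y in [6, 17]  -> 2 point(s)
  x = 17: RHS = 12, y in [9, 14]  -> 2 point(s)
  x = 19: RHS = 0, y in [0]  -> 1 point(s)
  x = 20: RHS = 1, y in [1, 22]  -> 2 point(s)
  x = 22: RHS = 1, y in [1, 22]  -> 2 point(s)
Affine points: 31. Add the point at infinity: total = 32.

#E(F_23) = 32


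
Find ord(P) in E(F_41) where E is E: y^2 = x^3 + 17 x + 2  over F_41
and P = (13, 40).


Compute successive multiples of P until we hit O:
  1P = (13, 40)
  2P = (25, 29)
  3P = (40, 36)
  4P = (9, 8)
  5P = (1, 15)
  6P = (6, 19)
  7P = (31, 29)
  8P = (18, 20)
  ... (continuing to 37P)
  37P = O

ord(P) = 37


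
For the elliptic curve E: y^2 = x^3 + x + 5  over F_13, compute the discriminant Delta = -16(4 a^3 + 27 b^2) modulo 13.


4 a^3 + 27 b^2 = 4*1^3 + 27*5^2 = 4 + 675 = 679
Delta = -16 * (679) = -10864
Delta mod 13 = 4

Delta = 4 (mod 13)


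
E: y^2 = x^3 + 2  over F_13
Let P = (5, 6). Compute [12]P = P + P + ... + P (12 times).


k = 12 = 1100_2 (binary, LSB first: 0011)
Double-and-add from P = (5, 6):
  bit 0 = 0: acc unchanged = O
  bit 1 = 0: acc unchanged = O
  bit 2 = 1: acc = O + (1, 4) = (1, 4)
  bit 3 = 1: acc = (1, 4) + (2, 7) = (6, 7)

12P = (6, 7)


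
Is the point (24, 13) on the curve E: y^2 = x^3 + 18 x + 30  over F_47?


Check whether y^2 = x^3 + 18 x + 30 (mod 47) for (x, y) = (24, 13).
LHS: y^2 = 13^2 mod 47 = 28
RHS: x^3 + 18 x + 30 = 24^3 + 18*24 + 30 mod 47 = 45
LHS != RHS

No, not on the curve


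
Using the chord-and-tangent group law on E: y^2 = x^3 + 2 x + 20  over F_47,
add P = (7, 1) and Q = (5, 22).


P != Q, so use the chord formula.
s = (y2 - y1) / (x2 - x1) = (21) / (45) mod 47 = 13
x3 = s^2 - x1 - x2 mod 47 = 13^2 - 7 - 5 = 16
y3 = s (x1 - x3) - y1 mod 47 = 13 * (7 - 16) - 1 = 23

P + Q = (16, 23)


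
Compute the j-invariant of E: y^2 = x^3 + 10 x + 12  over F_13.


Delta = -16(4 a^3 + 27 b^2) mod 13 = 9
-1728 * (4 a)^3 = -1728 * (4*10)^3 mod 13 = 1
j = 1 * 9^(-1) mod 13 = 3

j = 3 (mod 13)


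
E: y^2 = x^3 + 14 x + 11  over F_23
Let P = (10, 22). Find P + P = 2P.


Doubling: s = (3 x1^2 + a) / (2 y1)
s = (3*10^2 + 14) / (2*22) mod 23 = 4
x3 = s^2 - 2 x1 mod 23 = 4^2 - 2*10 = 19
y3 = s (x1 - x3) - y1 mod 23 = 4 * (10 - 19) - 22 = 11

2P = (19, 11)


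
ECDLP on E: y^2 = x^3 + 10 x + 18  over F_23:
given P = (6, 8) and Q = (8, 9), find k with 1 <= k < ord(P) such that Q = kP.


Enumerate multiples of P until we hit Q = (8, 9):
  1P = (6, 8)
  2P = (14, 2)
  3P = (5, 20)
  4P = (18, 21)
  5P = (8, 9)
Match found at i = 5.

k = 5


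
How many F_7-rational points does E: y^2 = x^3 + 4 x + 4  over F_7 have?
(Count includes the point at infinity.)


For each x in F_7, count y with y^2 = x^3 + 4 x + 4 mod 7:
  x = 0: RHS = 4, y in [2, 5]  -> 2 point(s)
  x = 1: RHS = 2, y in [3, 4]  -> 2 point(s)
  x = 3: RHS = 1, y in [1, 6]  -> 2 point(s)
  x = 4: RHS = 0, y in [0]  -> 1 point(s)
  x = 5: RHS = 2, y in [3, 4]  -> 2 point(s)
Affine points: 9. Add the point at infinity: total = 10.

#E(F_7) = 10


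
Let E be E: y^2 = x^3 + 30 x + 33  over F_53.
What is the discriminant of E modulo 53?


4 a^3 + 27 b^2 = 4*30^3 + 27*33^2 = 108000 + 29403 = 137403
Delta = -16 * (137403) = -2198448
Delta mod 53 = 45

Delta = 45 (mod 53)


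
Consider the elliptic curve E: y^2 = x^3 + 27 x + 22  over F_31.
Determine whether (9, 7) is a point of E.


Check whether y^2 = x^3 + 27 x + 22 (mod 31) for (x, y) = (9, 7).
LHS: y^2 = 7^2 mod 31 = 18
RHS: x^3 + 27 x + 22 = 9^3 + 27*9 + 22 mod 31 = 2
LHS != RHS

No, not on the curve


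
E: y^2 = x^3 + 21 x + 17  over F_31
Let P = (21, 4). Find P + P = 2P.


Doubling: s = (3 x1^2 + a) / (2 y1)
s = (3*21^2 + 21) / (2*4) mod 31 = 13
x3 = s^2 - 2 x1 mod 31 = 13^2 - 2*21 = 3
y3 = s (x1 - x3) - y1 mod 31 = 13 * (21 - 3) - 4 = 13

2P = (3, 13)


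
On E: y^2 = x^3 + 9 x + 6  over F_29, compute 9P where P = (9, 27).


k = 9 = 1001_2 (binary, LSB first: 1001)
Double-and-add from P = (9, 27):
  bit 0 = 1: acc = O + (9, 27) = (9, 27)
  bit 1 = 0: acc unchanged = (9, 27)
  bit 2 = 0: acc unchanged = (9, 27)
  bit 3 = 1: acc = (9, 27) + (14, 18) = (22, 8)

9P = (22, 8)


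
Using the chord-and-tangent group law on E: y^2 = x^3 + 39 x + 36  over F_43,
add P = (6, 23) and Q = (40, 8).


P != Q, so use the chord formula.
s = (y2 - y1) / (x2 - x1) = (28) / (34) mod 43 = 16
x3 = s^2 - x1 - x2 mod 43 = 16^2 - 6 - 40 = 38
y3 = s (x1 - x3) - y1 mod 43 = 16 * (6 - 38) - 23 = 24

P + Q = (38, 24)


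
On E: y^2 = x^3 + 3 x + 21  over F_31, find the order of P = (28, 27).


Compute successive multiples of P until we hit O:
  1P = (28, 27)
  2P = (22, 28)
  3P = (6, 21)
  4P = (25, 2)
  5P = (13, 5)
  6P = (4, 2)
  7P = (1, 5)
  8P = (9, 8)
  ... (continuing to 34P)
  34P = O

ord(P) = 34


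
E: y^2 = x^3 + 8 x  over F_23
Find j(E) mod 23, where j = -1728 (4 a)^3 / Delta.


Delta = -16(4 a^3 + 27 b^2) mod 23 = 7
-1728 * (4 a)^3 = -1728 * (4*8)^3 mod 23 = 21
j = 21 * 7^(-1) mod 23 = 3

j = 3 (mod 23)


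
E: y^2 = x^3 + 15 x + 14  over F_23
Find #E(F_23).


For each x in F_23, count y with y^2 = x^3 + 15 x + 14 mod 23:
  x = 2: RHS = 6, y in [11, 12]  -> 2 point(s)
  x = 4: RHS = 0, y in [0]  -> 1 point(s)
  x = 7: RHS = 2, y in [5, 18]  -> 2 point(s)
  x = 8: RHS = 2, y in [5, 18]  -> 2 point(s)
  x = 9: RHS = 4, y in [2, 21]  -> 2 point(s)
  x = 12: RHS = 13, y in [6, 17]  -> 2 point(s)
  x = 14: RHS = 1, y in [1, 22]  -> 2 point(s)
  x = 15: RHS = 3, y in [7, 16]  -> 2 point(s)
  x = 16: RHS = 3, y in [7, 16]  -> 2 point(s)
Affine points: 17. Add the point at infinity: total = 18.

#E(F_23) = 18


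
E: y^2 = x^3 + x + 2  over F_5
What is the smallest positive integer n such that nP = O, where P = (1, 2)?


Compute successive multiples of P until we hit O:
  1P = (1, 2)
  2P = (4, 0)
  3P = (1, 3)
  4P = O

ord(P) = 4


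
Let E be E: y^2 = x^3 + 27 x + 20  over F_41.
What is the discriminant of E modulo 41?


4 a^3 + 27 b^2 = 4*27^3 + 27*20^2 = 78732 + 10800 = 89532
Delta = -16 * (89532) = -1432512
Delta mod 41 = 28

Delta = 28 (mod 41)


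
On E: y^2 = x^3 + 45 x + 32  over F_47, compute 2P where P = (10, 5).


Doubling: s = (3 x1^2 + a) / (2 y1)
s = (3*10^2 + 45) / (2*5) mod 47 = 11
x3 = s^2 - 2 x1 mod 47 = 11^2 - 2*10 = 7
y3 = s (x1 - x3) - y1 mod 47 = 11 * (10 - 7) - 5 = 28

2P = (7, 28)


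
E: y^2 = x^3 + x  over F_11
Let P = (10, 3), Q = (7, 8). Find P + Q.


P != Q, so use the chord formula.
s = (y2 - y1) / (x2 - x1) = (5) / (8) mod 11 = 2
x3 = s^2 - x1 - x2 mod 11 = 2^2 - 10 - 7 = 9
y3 = s (x1 - x3) - y1 mod 11 = 2 * (10 - 9) - 3 = 10

P + Q = (9, 10)


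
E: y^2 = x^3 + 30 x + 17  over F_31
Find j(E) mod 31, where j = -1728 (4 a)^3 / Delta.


Delta = -16(4 a^3 + 27 b^2) mod 31 = 22
-1728 * (4 a)^3 = -1728 * (4*30)^3 mod 31 = 15
j = 15 * 22^(-1) mod 31 = 19

j = 19 (mod 31)


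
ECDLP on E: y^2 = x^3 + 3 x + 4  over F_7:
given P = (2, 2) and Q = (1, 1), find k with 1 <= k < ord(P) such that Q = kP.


Enumerate multiples of P until we hit Q = (1, 1):
  1P = (2, 2)
  2P = (0, 2)
  3P = (5, 5)
  4P = (1, 6)
  5P = (6, 0)
  6P = (1, 1)
Match found at i = 6.

k = 6


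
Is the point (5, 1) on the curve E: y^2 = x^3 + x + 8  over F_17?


Check whether y^2 = x^3 + 1 x + 8 (mod 17) for (x, y) = (5, 1).
LHS: y^2 = 1^2 mod 17 = 1
RHS: x^3 + 1 x + 8 = 5^3 + 1*5 + 8 mod 17 = 2
LHS != RHS

No, not on the curve


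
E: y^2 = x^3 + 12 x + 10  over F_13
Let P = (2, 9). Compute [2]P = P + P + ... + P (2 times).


k = 2 = 10_2 (binary, LSB first: 01)
Double-and-add from P = (2, 9):
  bit 0 = 0: acc unchanged = O
  bit 1 = 1: acc = O + (5, 0) = (5, 0)

2P = (5, 0)


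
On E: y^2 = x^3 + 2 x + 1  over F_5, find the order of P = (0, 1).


Compute successive multiples of P until we hit O:
  1P = (0, 1)
  2P = (1, 3)
  3P = (3, 3)
  4P = (3, 2)
  5P = (1, 2)
  6P = (0, 4)
  7P = O

ord(P) = 7


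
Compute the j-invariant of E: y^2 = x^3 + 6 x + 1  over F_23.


Delta = -16(4 a^3 + 27 b^2) mod 23 = 4
-1728 * (4 a)^3 = -1728 * (4*6)^3 mod 23 = 20
j = 20 * 4^(-1) mod 23 = 5

j = 5 (mod 23)


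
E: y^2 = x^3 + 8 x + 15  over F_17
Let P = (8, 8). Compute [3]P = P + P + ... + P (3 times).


k = 3 = 11_2 (binary, LSB first: 11)
Double-and-add from P = (8, 8):
  bit 0 = 1: acc = O + (8, 8) = (8, 8)
  bit 1 = 1: acc = (8, 8) + (0, 7) = (13, 2)

3P = (13, 2)


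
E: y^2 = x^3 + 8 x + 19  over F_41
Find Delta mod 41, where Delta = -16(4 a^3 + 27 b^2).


4 a^3 + 27 b^2 = 4*8^3 + 27*19^2 = 2048 + 9747 = 11795
Delta = -16 * (11795) = -188720
Delta mod 41 = 3

Delta = 3 (mod 41)


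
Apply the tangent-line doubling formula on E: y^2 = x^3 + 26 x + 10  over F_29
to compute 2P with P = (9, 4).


Doubling: s = (3 x1^2 + a) / (2 y1)
s = (3*9^2 + 26) / (2*4) mod 29 = 1
x3 = s^2 - 2 x1 mod 29 = 1^2 - 2*9 = 12
y3 = s (x1 - x3) - y1 mod 29 = 1 * (9 - 12) - 4 = 22

2P = (12, 22)


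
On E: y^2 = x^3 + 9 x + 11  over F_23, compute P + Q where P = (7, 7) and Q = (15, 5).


P != Q, so use the chord formula.
s = (y2 - y1) / (x2 - x1) = (21) / (8) mod 23 = 17
x3 = s^2 - x1 - x2 mod 23 = 17^2 - 7 - 15 = 14
y3 = s (x1 - x3) - y1 mod 23 = 17 * (7 - 14) - 7 = 12

P + Q = (14, 12)


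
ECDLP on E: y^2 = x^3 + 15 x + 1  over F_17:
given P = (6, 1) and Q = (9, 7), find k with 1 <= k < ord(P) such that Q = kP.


Enumerate multiples of P until we hit Q = (9, 7):
  1P = (6, 1)
  2P = (9, 10)
  3P = (11, 1)
  4P = (0, 16)
  5P = (13, 8)
  6P = (16, 6)
  7P = (8, 15)
  8P = (1, 0)
  9P = (8, 2)
  10P = (16, 11)
  11P = (13, 9)
  12P = (0, 1)
  13P = (11, 16)
  14P = (9, 7)
Match found at i = 14.

k = 14


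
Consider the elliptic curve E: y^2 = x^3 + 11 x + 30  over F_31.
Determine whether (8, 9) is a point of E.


Check whether y^2 = x^3 + 11 x + 30 (mod 31) for (x, y) = (8, 9).
LHS: y^2 = 9^2 mod 31 = 19
RHS: x^3 + 11 x + 30 = 8^3 + 11*8 + 30 mod 31 = 10
LHS != RHS

No, not on the curve


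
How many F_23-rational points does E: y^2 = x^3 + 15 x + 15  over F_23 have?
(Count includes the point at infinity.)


For each x in F_23, count y with y^2 = x^3 + 15 x + 15 mod 23:
  x = 1: RHS = 8, y in [10, 13]  -> 2 point(s)
  x = 3: RHS = 18, y in [8, 15]  -> 2 point(s)
  x = 4: RHS = 1, y in [1, 22]  -> 2 point(s)
  x = 5: RHS = 8, y in [10, 13]  -> 2 point(s)
  x = 7: RHS = 3, y in [7, 16]  -> 2 point(s)
  x = 8: RHS = 3, y in [7, 16]  -> 2 point(s)
  x = 11: RHS = 16, y in [4, 19]  -> 2 point(s)
  x = 14: RHS = 2, y in [5, 18]  -> 2 point(s)
  x = 15: RHS = 4, y in [2, 21]  -> 2 point(s)
  x = 16: RHS = 4, y in [2, 21]  -> 2 point(s)
  x = 17: RHS = 8, y in [10, 13]  -> 2 point(s)
  x = 19: RHS = 6, y in [11, 12]  -> 2 point(s)
  x = 20: RHS = 12, y in [9, 14]  -> 2 point(s)
  x = 21: RHS = 0, y in [0]  -> 1 point(s)
Affine points: 27. Add the point at infinity: total = 28.

#E(F_23) = 28
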